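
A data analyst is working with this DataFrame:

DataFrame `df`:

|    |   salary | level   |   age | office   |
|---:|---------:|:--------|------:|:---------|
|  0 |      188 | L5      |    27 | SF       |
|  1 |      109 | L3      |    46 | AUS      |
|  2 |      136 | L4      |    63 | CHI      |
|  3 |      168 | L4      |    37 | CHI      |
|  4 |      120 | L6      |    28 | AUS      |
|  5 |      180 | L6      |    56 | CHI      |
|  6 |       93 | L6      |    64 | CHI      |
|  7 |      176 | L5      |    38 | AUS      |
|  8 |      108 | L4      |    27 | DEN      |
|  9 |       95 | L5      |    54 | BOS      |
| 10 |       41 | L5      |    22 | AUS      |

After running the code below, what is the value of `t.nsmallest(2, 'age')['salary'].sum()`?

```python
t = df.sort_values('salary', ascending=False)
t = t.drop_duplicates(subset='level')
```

356

sort by salary descending:
    salary level  age office
0      188    L5   27     SF
5      180    L6   56    CHI
7      176    L5   38    AUS
3      168    L4   37    CHI
2      136    L4   63    CHI
4      120    L6   28    AUS
1      109    L3   46    AUS
8      108    L4   27    DEN
9       95    L5   54    BOS
6       93    L6   64    CHI
10      41    L5   22    AUS
drop duplicate level (keep=first):
   salary level  age office
0     188    L5   27     SF
5     180    L6   56    CHI
3     168    L4   37    CHI
1     109    L3   46    AUS
take 2 rows with smallest age:
   salary level  age office
0     188    L5   27     SF
3     168    L4   37    CHI
Hence 356.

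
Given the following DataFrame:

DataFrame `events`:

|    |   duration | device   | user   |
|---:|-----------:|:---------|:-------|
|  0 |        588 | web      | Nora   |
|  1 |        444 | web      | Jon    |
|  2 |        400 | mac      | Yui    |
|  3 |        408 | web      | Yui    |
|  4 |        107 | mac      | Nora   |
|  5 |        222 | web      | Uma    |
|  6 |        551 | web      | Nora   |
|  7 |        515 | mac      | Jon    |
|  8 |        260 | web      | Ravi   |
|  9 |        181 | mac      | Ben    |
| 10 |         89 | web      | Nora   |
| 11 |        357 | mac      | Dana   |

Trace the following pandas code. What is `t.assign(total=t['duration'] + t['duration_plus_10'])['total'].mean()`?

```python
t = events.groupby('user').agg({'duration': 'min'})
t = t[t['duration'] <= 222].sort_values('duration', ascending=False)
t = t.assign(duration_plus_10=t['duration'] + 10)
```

group by user, min of duration:
      duration
user          
Ben        181
Dana       357
Jon        444
Nora        89
Ravi       260
Uma        222
Yui        400
filter rows where duration <= 222:
      duration
user          
Ben        181
Nora        89
Uma        222
sort by duration descending:
      duration
user          
Uma        222
Ben        181
Nora        89
add column duration_plus_10 = t['duration'] + 10:
      duration  duration_plus_10
user                            
Uma        222               232
Ben        181               191
Nora        89                99
add column total = t['duration'] + t['duration_plus_10']:
      duration  duration_plus_10  total
user                                   
Uma        222               232    454
Ben        181               191    372
Nora        89                99    188
mean of column 'total' → 338.0

338.0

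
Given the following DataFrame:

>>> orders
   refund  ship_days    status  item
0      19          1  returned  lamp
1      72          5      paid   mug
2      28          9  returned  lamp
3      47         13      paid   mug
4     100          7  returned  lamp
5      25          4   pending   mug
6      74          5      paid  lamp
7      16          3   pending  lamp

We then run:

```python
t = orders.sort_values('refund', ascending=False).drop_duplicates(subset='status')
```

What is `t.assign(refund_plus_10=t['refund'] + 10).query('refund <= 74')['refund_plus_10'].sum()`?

119

sort by refund descending:
   refund  ship_days    status  item
4     100          7  returned  lamp
6      74          5      paid  lamp
1      72          5      paid   mug
3      47         13      paid   mug
2      28          9  returned  lamp
5      25          4   pending   mug
0      19          1  returned  lamp
7      16          3   pending  lamp
drop duplicate status (keep=first):
   refund  ship_days    status  item
4     100          7  returned  lamp
6      74          5      paid  lamp
5      25          4   pending   mug
add column refund_plus_10 = t['refund'] + 10:
   refund  ship_days    status  item  refund_plus_10
4     100          7  returned  lamp             110
6      74          5      paid  lamp              84
5      25          4   pending   mug              35
filter rows where refund <= 74:
   refund  ship_days   status  item  refund_plus_10
6      74          5     paid  lamp              84
5      25          4  pending   mug              35
sum of column 'refund_plus_10' → 119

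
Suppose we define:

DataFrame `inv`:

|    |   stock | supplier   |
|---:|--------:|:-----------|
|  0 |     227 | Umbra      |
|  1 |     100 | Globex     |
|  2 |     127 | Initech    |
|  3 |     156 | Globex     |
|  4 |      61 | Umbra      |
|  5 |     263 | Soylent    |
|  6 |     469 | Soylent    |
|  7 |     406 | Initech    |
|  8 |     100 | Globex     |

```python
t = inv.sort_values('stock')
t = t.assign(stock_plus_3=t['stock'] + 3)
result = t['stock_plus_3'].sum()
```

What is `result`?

1936

sort by stock:
   stock supplier
4     61    Umbra
1    100   Globex
8    100   Globex
2    127  Initech
3    156   Globex
0    227    Umbra
5    263  Soylent
7    406  Initech
6    469  Soylent
add column stock_plus_3 = t['stock'] + 3:
   stock supplier  stock_plus_3
4     61    Umbra            64
1    100   Globex           103
8    100   Globex           103
2    127  Initech           130
3    156   Globex           159
0    227    Umbra           230
5    263  Soylent           266
7    406  Initech           409
6    469  Soylent           472
Taking the sum of column 'stock_plus_3' gives 1936.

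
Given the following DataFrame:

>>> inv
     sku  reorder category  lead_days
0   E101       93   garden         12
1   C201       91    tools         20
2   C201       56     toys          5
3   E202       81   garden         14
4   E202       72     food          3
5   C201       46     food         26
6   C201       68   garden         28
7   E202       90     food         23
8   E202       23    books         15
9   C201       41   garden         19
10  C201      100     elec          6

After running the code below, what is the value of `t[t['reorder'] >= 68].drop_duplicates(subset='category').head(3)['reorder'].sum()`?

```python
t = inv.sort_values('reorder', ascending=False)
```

sort by reorder descending:
     sku  reorder category  lead_days
10  C201      100     elec          6
0   E101       93   garden         12
1   C201       91    tools         20
7   E202       90     food         23
3   E202       81   garden         14
4   E202       72     food          3
6   C201       68   garden         28
2   C201       56     toys          5
5   C201       46     food         26
9   C201       41   garden         19
8   E202       23    books         15
filter rows where reorder >= 68:
     sku  reorder category  lead_days
10  C201      100     elec          6
0   E101       93   garden         12
1   C201       91    tools         20
7   E202       90     food         23
3   E202       81   garden         14
4   E202       72     food          3
6   C201       68   garden         28
drop duplicate category (keep=first):
     sku  reorder category  lead_days
10  C201      100     elec          6
0   E101       93   garden         12
1   C201       91    tools         20
7   E202       90     food         23
take first 3 rows:
     sku  reorder category  lead_days
10  C201      100     elec          6
0   E101       93   garden         12
1   C201       91    tools         20
So sum() = 284.

284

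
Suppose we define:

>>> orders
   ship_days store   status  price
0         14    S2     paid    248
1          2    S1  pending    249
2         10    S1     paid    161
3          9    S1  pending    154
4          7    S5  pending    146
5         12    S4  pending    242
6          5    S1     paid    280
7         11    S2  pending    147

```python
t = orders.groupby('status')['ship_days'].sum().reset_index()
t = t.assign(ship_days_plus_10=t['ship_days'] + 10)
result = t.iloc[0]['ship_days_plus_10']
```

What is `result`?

group by status, sum of ship_days:
status
paid       29
pending    41
Name: ship_days, dtype: int64
reset_index():
    status  ship_days
0     paid         29
1  pending         41
add column ship_days_plus_10 = t['ship_days'] + 10:
    status  ship_days  ship_days_plus_10
0     paid         29                 39
1  pending         41                 51
value at position 0, column 'ship_days_plus_10' → 39

39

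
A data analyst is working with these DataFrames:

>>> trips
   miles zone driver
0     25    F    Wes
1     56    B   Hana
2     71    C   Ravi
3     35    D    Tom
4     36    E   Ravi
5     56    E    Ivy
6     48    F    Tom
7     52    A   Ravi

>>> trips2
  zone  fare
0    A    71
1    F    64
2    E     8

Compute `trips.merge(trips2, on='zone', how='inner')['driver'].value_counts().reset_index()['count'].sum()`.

5

merge on 'zone' (how='inner') → 5 rows:
   miles zone driver  fare
0     25    F    Wes    64
1     36    E   Ravi     8
2     56    E    Ivy     8
3     48    F    Tom    64
4     52    A   Ravi    71
value_counts of driver:
driver
Ravi    2
Wes     1
Ivy     1
Tom     1
Name: count, dtype: int64
reset_index():
  driver  count
0   Ravi      2
1    Wes      1
2    Ivy      1
3    Tom      1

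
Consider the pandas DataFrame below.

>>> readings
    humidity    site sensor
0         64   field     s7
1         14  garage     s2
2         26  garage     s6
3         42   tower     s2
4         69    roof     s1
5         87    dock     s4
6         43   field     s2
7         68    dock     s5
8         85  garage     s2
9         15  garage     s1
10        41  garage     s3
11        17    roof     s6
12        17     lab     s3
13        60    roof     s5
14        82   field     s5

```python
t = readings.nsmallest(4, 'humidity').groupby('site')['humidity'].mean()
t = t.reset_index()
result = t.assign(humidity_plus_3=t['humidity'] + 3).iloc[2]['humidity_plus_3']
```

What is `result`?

take 4 rows with smallest humidity:
    humidity    site sensor
1         14  garage     s2
9         15  garage     s1
11        17    roof     s6
12        17     lab     s3
group by site, mean of humidity:
site
garage    14.5
lab       17.0
roof      17.0
Name: humidity, dtype: float64
reset_index():
     site  humidity
0  garage      14.5
1     lab      17.0
2    roof      17.0
add column humidity_plus_3 = t['humidity'] + 3:
     site  humidity  humidity_plus_3
0  garage      14.5             17.5
1     lab      17.0             20.0
2    roof      17.0             20.0

20.0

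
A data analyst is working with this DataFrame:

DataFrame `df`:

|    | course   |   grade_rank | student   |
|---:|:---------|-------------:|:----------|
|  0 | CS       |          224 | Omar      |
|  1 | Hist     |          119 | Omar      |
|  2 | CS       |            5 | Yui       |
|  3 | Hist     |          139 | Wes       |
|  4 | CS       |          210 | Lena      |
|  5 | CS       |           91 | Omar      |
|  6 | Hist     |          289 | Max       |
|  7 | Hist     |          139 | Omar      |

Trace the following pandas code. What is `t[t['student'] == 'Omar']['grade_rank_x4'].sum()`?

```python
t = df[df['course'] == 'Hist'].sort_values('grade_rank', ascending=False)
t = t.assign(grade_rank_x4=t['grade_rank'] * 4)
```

1032

filter rows where course == 'Hist':
  course  grade_rank student
1   Hist         119    Omar
3   Hist         139     Wes
6   Hist         289     Max
7   Hist         139    Omar
sort by grade_rank descending:
  course  grade_rank student
6   Hist         289     Max
3   Hist         139     Wes
7   Hist         139    Omar
1   Hist         119    Omar
add column grade_rank_x4 = t['grade_rank'] * 4:
  course  grade_rank student  grade_rank_x4
6   Hist         289     Max           1156
3   Hist         139     Wes            556
7   Hist         139    Omar            556
1   Hist         119    Omar            476
filter rows where student == 'Omar':
  course  grade_rank student  grade_rank_x4
7   Hist         139    Omar            556
1   Hist         119    Omar            476
The sum of column 'grade_rank_x4' is 1032.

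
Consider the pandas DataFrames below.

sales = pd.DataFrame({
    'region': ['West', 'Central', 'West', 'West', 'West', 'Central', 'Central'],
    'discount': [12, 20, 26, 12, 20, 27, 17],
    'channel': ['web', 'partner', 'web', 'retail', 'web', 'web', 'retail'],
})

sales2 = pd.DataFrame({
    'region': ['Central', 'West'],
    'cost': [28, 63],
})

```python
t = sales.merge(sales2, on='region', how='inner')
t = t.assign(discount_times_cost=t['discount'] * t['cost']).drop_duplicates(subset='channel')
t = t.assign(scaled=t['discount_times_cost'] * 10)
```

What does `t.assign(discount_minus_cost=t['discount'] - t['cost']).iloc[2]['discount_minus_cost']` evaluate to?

merge on 'region' (how='inner') → 7 rows:
    region  discount  channel  cost
0     West        12      web    63
1  Central        20  partner    28
2     West        26      web    63
3     West        12   retail    63
4     West        20      web    63
5  Central        27      web    28
6  Central        17   retail    28
add column discount_times_cost = t['discount'] * t['cost']:
    region  discount  channel  cost  discount_times_cost
0     West        12      web    63                  756
1  Central        20  partner    28                  560
2     West        26      web    63                 1638
3     West        12   retail    63                  756
4     West        20      web    63                 1260
5  Central        27      web    28                  756
6  Central        17   retail    28                  476
drop duplicate channel (keep=first):
    region  discount  channel  cost  discount_times_cost
0     West        12      web    63                  756
1  Central        20  partner    28                  560
3     West        12   retail    63                  756
add column scaled = t['discount_times_cost'] * 10:
    region  discount  channel  cost  discount_times_cost  scaled
0     West        12      web    63                  756    7560
1  Central        20  partner    28                  560    5600
3     West        12   retail    63                  756    7560
add column discount_minus_cost = t['discount'] - t['cost']:
    region  discount  channel  cost  discount_times_cost  scaled  discount_minus_cost
0     West        12      web    63                  756    7560                  -51
1  Central        20  partner    28                  560    5600                   -8
3     West        12   retail    63                  756    7560                  -51
So iloc[2]['discount_minus_cost'] = -51.

-51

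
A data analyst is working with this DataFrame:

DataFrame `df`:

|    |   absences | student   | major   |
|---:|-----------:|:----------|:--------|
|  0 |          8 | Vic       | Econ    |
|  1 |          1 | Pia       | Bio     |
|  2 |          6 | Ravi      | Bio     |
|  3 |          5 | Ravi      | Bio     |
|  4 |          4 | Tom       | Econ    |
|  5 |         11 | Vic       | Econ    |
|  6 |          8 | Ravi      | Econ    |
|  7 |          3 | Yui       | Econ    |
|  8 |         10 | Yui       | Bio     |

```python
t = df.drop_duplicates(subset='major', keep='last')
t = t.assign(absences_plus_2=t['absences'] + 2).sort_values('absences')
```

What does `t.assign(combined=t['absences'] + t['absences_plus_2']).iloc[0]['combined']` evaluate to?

drop duplicate major (keep=last):
   absences student major
7         3     Yui  Econ
8        10     Yui   Bio
add column absences_plus_2 = t['absences'] + 2:
   absences student major  absences_plus_2
7         3     Yui  Econ                5
8        10     Yui   Bio               12
sort by absences:
   absences student major  absences_plus_2
7         3     Yui  Econ                5
8        10     Yui   Bio               12
add column combined = t['absences'] + t['absences_plus_2']:
   absences student major  absences_plus_2  combined
7         3     Yui  Econ                5         8
8        10     Yui   Bio               12        22
Hence 8.

8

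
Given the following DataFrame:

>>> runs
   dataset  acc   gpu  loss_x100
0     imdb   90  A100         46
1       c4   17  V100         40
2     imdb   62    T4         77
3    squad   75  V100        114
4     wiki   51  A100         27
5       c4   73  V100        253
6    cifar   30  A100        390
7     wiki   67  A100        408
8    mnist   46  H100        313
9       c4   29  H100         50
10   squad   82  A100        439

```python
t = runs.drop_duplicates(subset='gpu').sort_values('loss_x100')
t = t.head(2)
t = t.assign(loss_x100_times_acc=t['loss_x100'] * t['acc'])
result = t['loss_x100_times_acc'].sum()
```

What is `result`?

drop duplicate gpu (keep=first):
  dataset  acc   gpu  loss_x100
0    imdb   90  A100         46
1      c4   17  V100         40
2    imdb   62    T4         77
8   mnist   46  H100        313
sort by loss_x100:
  dataset  acc   gpu  loss_x100
1      c4   17  V100         40
0    imdb   90  A100         46
2    imdb   62    T4         77
8   mnist   46  H100        313
take first 2 rows:
  dataset  acc   gpu  loss_x100
1      c4   17  V100         40
0    imdb   90  A100         46
add column loss_x100_times_acc = t['loss_x100'] * t['acc']:
  dataset  acc   gpu  loss_x100  loss_x100_times_acc
1      c4   17  V100         40                  680
0    imdb   90  A100         46                 4140
The sum of column 'loss_x100_times_acc' is 4820.

4820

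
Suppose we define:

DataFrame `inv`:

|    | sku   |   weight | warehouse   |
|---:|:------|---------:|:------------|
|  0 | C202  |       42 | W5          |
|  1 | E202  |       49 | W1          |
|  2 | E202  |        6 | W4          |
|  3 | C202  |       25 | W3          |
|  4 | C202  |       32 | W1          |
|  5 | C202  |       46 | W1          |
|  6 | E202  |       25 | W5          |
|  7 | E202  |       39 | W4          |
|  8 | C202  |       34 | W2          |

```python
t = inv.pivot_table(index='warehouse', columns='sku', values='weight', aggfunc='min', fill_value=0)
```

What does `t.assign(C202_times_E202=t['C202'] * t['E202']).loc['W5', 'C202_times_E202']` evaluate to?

1050

pivot: rows=warehouse, cols=sku, min(weight):
sku        C202  E202
warehouse            
W1           32    49
W2           34     0
W3           25     0
W4            0     6
W5           42    25
add column C202_times_E202 = t['C202'] * t['E202']:
sku        C202  E202  C202_times_E202
warehouse                             
W1           32    49             1568
W2           34     0                0
W3           25     0                0
W4            0     6                0
W5           42    25             1050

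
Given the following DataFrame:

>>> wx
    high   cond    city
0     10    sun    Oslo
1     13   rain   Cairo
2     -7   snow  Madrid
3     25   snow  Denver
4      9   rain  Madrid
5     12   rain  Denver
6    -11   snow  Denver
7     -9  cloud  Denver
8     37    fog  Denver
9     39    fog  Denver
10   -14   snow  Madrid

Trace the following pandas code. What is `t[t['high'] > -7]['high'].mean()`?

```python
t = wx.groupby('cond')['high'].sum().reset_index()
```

40.0

group by cond, sum of high:
cond
cloud    -9
fog      76
rain     34
snow     -7
sun      10
Name: high, dtype: int64
reset_index():
    cond  high
0  cloud    -9
1    fog    76
2   rain    34
3   snow    -7
4    sun    10
filter rows where high > -7:
   cond  high
1   fog    76
2  rain    34
4   sun    10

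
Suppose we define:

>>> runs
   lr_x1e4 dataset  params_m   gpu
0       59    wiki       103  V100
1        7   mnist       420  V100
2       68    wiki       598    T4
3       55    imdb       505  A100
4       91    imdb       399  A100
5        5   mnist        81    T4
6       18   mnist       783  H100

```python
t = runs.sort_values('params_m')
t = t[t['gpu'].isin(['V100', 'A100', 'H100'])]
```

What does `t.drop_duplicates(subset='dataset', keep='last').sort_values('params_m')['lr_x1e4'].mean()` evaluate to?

44.0

sort by params_m:
   lr_x1e4 dataset  params_m   gpu
5        5   mnist        81    T4
0       59    wiki       103  V100
4       91    imdb       399  A100
1        7   mnist       420  V100
3       55    imdb       505  A100
2       68    wiki       598    T4
6       18   mnist       783  H100
filter rows where gpu in ['V100', 'A100', 'H100']:
   lr_x1e4 dataset  params_m   gpu
0       59    wiki       103  V100
4       91    imdb       399  A100
1        7   mnist       420  V100
3       55    imdb       505  A100
6       18   mnist       783  H100
drop duplicate dataset (keep=last):
   lr_x1e4 dataset  params_m   gpu
0       59    wiki       103  V100
3       55    imdb       505  A100
6       18   mnist       783  H100
sort by params_m:
   lr_x1e4 dataset  params_m   gpu
0       59    wiki       103  V100
3       55    imdb       505  A100
6       18   mnist       783  H100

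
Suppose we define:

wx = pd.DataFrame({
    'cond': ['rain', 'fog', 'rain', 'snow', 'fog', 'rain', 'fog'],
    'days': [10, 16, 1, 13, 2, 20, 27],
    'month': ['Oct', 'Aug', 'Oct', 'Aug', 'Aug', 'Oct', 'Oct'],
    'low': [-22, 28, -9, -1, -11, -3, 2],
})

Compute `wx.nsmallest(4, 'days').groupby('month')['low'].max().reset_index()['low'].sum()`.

-10

take 4 rows with smallest days:
   cond  days month  low
2  rain     1   Oct   -9
4   fog     2   Aug  -11
0  rain    10   Oct  -22
3  snow    13   Aug   -1
group by month, max of low:
month
Aug   -1
Oct   -9
Name: low, dtype: int64
reset_index():
  month  low
0   Aug   -1
1   Oct   -9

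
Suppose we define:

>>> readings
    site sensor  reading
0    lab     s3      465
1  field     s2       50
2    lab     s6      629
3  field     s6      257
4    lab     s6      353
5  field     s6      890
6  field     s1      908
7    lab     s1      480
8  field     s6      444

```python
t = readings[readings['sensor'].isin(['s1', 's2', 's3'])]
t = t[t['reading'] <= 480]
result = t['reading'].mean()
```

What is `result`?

filter rows where sensor in ['s1', 's2', 's3']:
    site sensor  reading
0    lab     s3      465
1  field     s2       50
6  field     s1      908
7    lab     s1      480
filter rows where reading <= 480:
    site sensor  reading
0    lab     s3      465
1  field     s2       50
7    lab     s1      480
Then the mean of column 'reading': 331.666666667

331.666666667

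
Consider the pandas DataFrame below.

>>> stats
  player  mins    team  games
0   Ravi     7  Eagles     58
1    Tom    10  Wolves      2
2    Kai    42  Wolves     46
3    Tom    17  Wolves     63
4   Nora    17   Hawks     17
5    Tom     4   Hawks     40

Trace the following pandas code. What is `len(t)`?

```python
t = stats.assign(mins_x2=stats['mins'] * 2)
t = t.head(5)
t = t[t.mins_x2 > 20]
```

add column mins_x2 = stats['mins'] * 2:
  player  mins    team  games  mins_x2
0   Ravi     7  Eagles     58       14
1    Tom    10  Wolves      2       20
2    Kai    42  Wolves     46       84
3    Tom    17  Wolves     63       34
4   Nora    17   Hawks     17       34
5    Tom     4   Hawks     40        8
take first 5 rows:
  player  mins    team  games  mins_x2
0   Ravi     7  Eagles     58       14
1    Tom    10  Wolves      2       20
2    Kai    42  Wolves     46       84
3    Tom    17  Wolves     63       34
4   Nora    17   Hawks     17       34
filter rows where mins_x2 > 20:
  player  mins    team  games  mins_x2
2    Kai    42  Wolves     46       84
3    Tom    17  Wolves     63       34
4   Nora    17   Hawks     17       34

3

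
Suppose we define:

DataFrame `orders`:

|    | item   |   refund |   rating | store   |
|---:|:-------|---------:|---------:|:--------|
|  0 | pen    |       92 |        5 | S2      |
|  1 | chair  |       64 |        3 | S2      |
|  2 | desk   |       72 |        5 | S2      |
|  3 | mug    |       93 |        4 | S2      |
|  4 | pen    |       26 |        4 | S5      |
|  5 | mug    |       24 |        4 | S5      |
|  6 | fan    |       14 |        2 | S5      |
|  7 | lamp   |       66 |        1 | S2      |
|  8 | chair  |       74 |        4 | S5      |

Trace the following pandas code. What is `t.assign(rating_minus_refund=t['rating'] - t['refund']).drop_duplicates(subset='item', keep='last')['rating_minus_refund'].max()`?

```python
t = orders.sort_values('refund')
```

sort by refund:
    item  refund  rating store
6    fan      14       2    S5
5    mug      24       4    S5
4    pen      26       4    S5
1  chair      64       3    S2
7   lamp      66       1    S2
2   desk      72       5    S2
8  chair      74       4    S5
0    pen      92       5    S2
3    mug      93       4    S2
add column rating_minus_refund = t['rating'] - t['refund']:
    item  refund  rating store  rating_minus_refund
6    fan      14       2    S5                  -12
5    mug      24       4    S5                  -20
4    pen      26       4    S5                  -22
1  chair      64       3    S2                  -61
7   lamp      66       1    S2                  -65
2   desk      72       5    S2                  -67
8  chair      74       4    S5                  -70
0    pen      92       5    S2                  -87
3    mug      93       4    S2                  -89
drop duplicate item (keep=last):
    item  refund  rating store  rating_minus_refund
6    fan      14       2    S5                  -12
7   lamp      66       1    S2                  -65
2   desk      72       5    S2                  -67
8  chair      74       4    S5                  -70
0    pen      92       5    S2                  -87
3    mug      93       4    S2                  -89
Reading off the max of column 'rating_minus_refund', we get -12.

-12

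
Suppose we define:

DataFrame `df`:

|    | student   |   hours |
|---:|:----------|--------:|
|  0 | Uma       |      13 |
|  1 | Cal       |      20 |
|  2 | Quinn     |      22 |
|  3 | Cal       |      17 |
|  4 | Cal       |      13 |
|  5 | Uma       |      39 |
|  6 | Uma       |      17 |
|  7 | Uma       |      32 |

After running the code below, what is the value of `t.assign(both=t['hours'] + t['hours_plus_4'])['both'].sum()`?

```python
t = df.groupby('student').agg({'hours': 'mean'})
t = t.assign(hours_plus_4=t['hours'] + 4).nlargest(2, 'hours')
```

102.5

group by student, mean of hours:
             hours
student           
Cal      16.666667
Quinn    22.000000
Uma      25.250000
add column hours_plus_4 = t['hours'] + 4:
             hours  hours_plus_4
student                         
Cal      16.666667     20.666667
Quinn    22.000000     26.000000
Uma      25.250000     29.250000
take 2 rows with largest hours:
         hours  hours_plus_4
student                     
Uma      25.25         29.25
Quinn    22.00         26.00
add column both = t['hours'] + t['hours_plus_4']:
         hours  hours_plus_4  both
student                           
Uma      25.25         29.25  54.5
Quinn    22.00         26.00  48.0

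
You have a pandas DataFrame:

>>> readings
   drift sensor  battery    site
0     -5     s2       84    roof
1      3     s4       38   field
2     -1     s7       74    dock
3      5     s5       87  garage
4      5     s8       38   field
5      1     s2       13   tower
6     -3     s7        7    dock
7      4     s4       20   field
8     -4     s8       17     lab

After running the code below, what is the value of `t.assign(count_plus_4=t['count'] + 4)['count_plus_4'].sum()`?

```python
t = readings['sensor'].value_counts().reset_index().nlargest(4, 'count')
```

value_counts of sensor:
sensor
s2    2
s4    2
s7    2
s8    2
s5    1
Name: count, dtype: int64
reset_index():
  sensor  count
0     s2      2
1     s4      2
2     s7      2
3     s8      2
4     s5      1
take 4 rows with largest count:
  sensor  count
0     s2      2
1     s4      2
2     s7      2
3     s8      2
add column count_plus_4 = t['count'] + 4:
  sensor  count  count_plus_4
0     s2      2             6
1     s4      2             6
2     s7      2             6
3     s8      2             6
Then the sum of column 'count_plus_4': 24

24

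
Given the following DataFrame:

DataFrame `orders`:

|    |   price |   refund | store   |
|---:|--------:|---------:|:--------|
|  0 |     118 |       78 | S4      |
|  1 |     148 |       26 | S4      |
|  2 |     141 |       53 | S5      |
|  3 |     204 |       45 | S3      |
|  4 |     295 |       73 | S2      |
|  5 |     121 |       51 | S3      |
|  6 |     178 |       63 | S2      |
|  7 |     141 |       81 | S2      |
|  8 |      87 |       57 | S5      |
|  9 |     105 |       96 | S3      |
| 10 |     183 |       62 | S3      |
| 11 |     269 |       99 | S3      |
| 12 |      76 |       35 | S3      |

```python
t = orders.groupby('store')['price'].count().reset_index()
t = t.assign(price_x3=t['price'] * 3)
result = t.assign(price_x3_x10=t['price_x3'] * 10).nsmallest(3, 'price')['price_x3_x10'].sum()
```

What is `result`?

group by store, count of price:
store
S2    3
S3    6
S4    2
S5    2
Name: price, dtype: int64
reset_index():
  store  price
0    S2      3
1    S3      6
2    S4      2
3    S5      2
add column price_x3 = t['price'] * 3:
  store  price  price_x3
0    S2      3         9
1    S3      6        18
2    S4      2         6
3    S5      2         6
add column price_x3_x10 = t['price_x3'] * 10:
  store  price  price_x3  price_x3_x10
0    S2      3         9            90
1    S3      6        18           180
2    S4      2         6            60
3    S5      2         6            60
take 3 rows with smallest price:
  store  price  price_x3  price_x3_x10
2    S4      2         6            60
3    S5      2         6            60
0    S2      3         9            90
Taking the sum of column 'price_x3_x10' gives 210.

210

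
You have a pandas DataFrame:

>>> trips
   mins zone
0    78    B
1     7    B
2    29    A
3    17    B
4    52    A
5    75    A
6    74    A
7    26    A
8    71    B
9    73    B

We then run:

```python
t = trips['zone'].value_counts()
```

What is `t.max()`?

5

value_counts of zone:
zone
B    5
A    5
Name: count, dtype: int64
Reading off the max of the resulting series, we get 5.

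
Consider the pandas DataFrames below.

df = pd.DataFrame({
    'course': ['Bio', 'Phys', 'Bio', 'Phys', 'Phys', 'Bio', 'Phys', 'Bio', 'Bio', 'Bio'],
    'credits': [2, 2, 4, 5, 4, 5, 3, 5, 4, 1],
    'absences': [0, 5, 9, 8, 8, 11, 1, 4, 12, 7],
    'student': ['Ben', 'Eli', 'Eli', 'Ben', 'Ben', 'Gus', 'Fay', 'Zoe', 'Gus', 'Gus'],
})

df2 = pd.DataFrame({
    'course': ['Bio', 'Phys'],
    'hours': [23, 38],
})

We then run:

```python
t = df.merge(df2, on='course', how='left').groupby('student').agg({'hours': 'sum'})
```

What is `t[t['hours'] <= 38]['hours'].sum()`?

61

merge on 'course' (how='left') → 10 rows:
  course  credits  absences student  hours
0    Bio        2         0     Ben     23
1   Phys        2         5     Eli     38
2    Bio        4         9     Eli     23
3   Phys        5         8     Ben     38
4   Phys        4         8     Ben     38
5    Bio        5        11     Gus     23
6   Phys        3         1     Fay     38
7    Bio        5         4     Zoe     23
8    Bio        4        12     Gus     23
9    Bio        1         7     Gus     23
group by student, sum of hours:
         hours
student       
Ben         99
Eli         61
Fay         38
Gus         69
Zoe         23
filter rows where hours <= 38:
         hours
student       
Fay         38
Zoe         23
Then the sum of column 'hours': 61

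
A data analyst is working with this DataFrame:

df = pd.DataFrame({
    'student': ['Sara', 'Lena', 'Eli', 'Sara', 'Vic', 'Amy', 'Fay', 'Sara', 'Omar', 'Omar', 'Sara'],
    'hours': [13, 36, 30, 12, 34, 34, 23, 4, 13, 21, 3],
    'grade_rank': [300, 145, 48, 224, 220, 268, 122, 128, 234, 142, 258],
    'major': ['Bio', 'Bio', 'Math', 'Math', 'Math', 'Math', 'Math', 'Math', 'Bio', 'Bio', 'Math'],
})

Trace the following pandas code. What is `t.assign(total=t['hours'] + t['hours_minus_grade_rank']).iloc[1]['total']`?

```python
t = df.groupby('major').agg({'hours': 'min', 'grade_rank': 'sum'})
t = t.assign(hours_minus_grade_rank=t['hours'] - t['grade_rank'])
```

group by major: min(hours), sum(grade_rank):
       hours  grade_rank
major                   
Bio       13         821
Math       3        1268
add column hours_minus_grade_rank = t['hours'] - t['grade_rank']:
       hours  grade_rank  hours_minus_grade_rank
major                                           
Bio       13         821                    -808
Math       3        1268                   -1265
add column total = t['hours'] + t['hours_minus_grade_rank']:
       hours  grade_rank  hours_minus_grade_rank  total
major                                                  
Bio       13         821                    -808   -795
Math       3        1268                   -1265  -1262
Taking the value at position 1, column 'total' gives -1262.

-1262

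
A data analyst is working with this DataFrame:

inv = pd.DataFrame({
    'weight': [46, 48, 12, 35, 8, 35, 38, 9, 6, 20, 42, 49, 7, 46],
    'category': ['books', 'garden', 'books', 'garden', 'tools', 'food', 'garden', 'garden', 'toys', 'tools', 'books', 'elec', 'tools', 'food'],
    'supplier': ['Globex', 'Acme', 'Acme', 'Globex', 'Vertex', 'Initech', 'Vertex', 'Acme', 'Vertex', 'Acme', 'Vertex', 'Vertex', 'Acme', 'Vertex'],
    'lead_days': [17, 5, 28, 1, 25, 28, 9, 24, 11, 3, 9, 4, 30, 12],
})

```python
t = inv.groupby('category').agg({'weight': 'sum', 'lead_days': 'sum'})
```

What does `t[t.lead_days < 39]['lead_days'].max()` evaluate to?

11

group by category: sum(weight), sum(lead_days):
          weight  lead_days
category                   
books        100         54
elec          49          4
food          81         40
garden       130         39
tools         35         58
toys           6         11
filter rows where lead_days < 39:
          weight  lead_days
category                   
elec          49          4
toys           6         11
max of column 'lead_days' → 11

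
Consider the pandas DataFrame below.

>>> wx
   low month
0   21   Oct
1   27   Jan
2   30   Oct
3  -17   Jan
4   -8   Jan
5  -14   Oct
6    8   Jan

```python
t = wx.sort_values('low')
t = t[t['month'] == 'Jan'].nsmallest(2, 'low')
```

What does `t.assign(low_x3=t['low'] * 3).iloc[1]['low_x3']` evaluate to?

-24

sort by low:
   low month
3  -17   Jan
5  -14   Oct
4   -8   Jan
6    8   Jan
0   21   Oct
1   27   Jan
2   30   Oct
filter rows where month == 'Jan':
   low month
3  -17   Jan
4   -8   Jan
6    8   Jan
1   27   Jan
take 2 rows with smallest low:
   low month
3  -17   Jan
4   -8   Jan
add column low_x3 = t['low'] * 3:
   low month  low_x3
3  -17   Jan     -51
4   -8   Jan     -24
Reading off the value at position 1, column 'low_x3', we get -24.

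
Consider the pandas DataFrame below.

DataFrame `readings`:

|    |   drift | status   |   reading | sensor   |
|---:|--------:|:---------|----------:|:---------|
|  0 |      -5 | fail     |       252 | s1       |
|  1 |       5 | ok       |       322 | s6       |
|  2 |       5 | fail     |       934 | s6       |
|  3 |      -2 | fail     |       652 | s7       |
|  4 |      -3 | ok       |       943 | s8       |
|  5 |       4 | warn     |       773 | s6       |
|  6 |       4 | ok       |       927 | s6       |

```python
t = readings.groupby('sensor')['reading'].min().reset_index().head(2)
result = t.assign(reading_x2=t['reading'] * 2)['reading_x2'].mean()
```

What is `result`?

group by sensor, min of reading:
sensor
s1    252
s6    322
s7    652
s8    943
Name: reading, dtype: int64
reset_index():
  sensor  reading
0     s1      252
1     s6      322
2     s7      652
3     s8      943
take first 2 rows:
  sensor  reading
0     s1      252
1     s6      322
add column reading_x2 = t['reading'] * 2:
  sensor  reading  reading_x2
0     s1      252         504
1     s6      322         644

574.0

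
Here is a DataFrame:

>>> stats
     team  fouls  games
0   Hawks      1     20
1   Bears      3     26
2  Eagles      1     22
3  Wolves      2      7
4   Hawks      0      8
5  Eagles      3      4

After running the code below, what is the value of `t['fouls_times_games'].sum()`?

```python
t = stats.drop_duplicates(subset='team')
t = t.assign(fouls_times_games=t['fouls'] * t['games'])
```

drop duplicate team (keep=first):
     team  fouls  games
0   Hawks      1     20
1   Bears      3     26
2  Eagles      1     22
3  Wolves      2      7
add column fouls_times_games = t['fouls'] * t['games']:
     team  fouls  games  fouls_times_games
0   Hawks      1     20                 20
1   Bears      3     26                 78
2  Eagles      1     22                 22
3  Wolves      2      7                 14
The sum of column 'fouls_times_games' is 134.

134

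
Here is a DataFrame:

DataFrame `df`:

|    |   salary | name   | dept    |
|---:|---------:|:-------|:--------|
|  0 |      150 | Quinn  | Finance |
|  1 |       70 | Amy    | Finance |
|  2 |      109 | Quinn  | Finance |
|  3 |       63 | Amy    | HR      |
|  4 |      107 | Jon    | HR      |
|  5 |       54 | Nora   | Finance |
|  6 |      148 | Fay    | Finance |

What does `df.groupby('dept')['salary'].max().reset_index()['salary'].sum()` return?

257

group by dept, max of salary:
dept
Finance    150
HR         107
Name: salary, dtype: int64
reset_index():
      dept  salary
0  Finance     150
1       HR     107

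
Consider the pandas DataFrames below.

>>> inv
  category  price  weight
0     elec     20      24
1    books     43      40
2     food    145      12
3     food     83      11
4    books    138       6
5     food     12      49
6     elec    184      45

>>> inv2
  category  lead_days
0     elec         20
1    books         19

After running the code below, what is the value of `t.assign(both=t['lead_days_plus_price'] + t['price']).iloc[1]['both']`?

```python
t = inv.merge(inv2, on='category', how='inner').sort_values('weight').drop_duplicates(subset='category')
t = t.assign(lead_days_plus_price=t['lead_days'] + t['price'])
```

merge on 'category' (how='inner') → 4 rows:
  category  price  weight  lead_days
0     elec     20      24         20
1    books     43      40         19
2    books    138       6         19
3     elec    184      45         20
sort by weight:
  category  price  weight  lead_days
2    books    138       6         19
0     elec     20      24         20
1    books     43      40         19
3     elec    184      45         20
drop duplicate category (keep=first):
  category  price  weight  lead_days
2    books    138       6         19
0     elec     20      24         20
add column lead_days_plus_price = t['lead_days'] + t['price']:
  category  price  weight  lead_days  lead_days_plus_price
2    books    138       6         19                   157
0     elec     20      24         20                    40
add column both = t['lead_days_plus_price'] + t['price']:
  category  price  weight  lead_days  lead_days_plus_price  both
2    books    138       6         19                   157   295
0     elec     20      24         20                    40    60

60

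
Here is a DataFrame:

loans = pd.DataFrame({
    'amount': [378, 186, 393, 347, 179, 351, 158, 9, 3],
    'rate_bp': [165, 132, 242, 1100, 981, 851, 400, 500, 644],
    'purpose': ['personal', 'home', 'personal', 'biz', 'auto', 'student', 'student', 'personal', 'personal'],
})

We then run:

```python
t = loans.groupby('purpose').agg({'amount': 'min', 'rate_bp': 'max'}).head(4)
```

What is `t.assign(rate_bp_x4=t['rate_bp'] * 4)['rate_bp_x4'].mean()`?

2857.0

group by purpose: min(amount), max(rate_bp):
          amount  rate_bp
purpose                  
auto         179      981
biz          347     1100
home         186      132
personal       3      644
student      158      851
take first 4 rows:
          amount  rate_bp
purpose                  
auto         179      981
biz          347     1100
home         186      132
personal       3      644
add column rate_bp_x4 = t['rate_bp'] * 4:
          amount  rate_bp  rate_bp_x4
purpose                              
auto         179      981        3924
biz          347     1100        4400
home         186      132         528
personal       3      644        2576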